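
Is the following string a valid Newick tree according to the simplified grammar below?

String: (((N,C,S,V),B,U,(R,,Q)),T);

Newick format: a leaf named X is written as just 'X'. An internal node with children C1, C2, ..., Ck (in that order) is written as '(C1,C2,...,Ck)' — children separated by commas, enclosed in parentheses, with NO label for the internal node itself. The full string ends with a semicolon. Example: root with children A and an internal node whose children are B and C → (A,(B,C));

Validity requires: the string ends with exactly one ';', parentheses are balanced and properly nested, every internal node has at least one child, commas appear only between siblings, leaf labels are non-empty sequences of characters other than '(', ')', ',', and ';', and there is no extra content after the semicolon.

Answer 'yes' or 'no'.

Answer: no

Derivation:
Input: (((N,C,S,V),B,U,(R,,Q)),T);
Paren balance: 4 '(' vs 4 ')' OK
Ends with single ';': True
Full parse: FAILS (empty leaf label at pos 19)
Valid: False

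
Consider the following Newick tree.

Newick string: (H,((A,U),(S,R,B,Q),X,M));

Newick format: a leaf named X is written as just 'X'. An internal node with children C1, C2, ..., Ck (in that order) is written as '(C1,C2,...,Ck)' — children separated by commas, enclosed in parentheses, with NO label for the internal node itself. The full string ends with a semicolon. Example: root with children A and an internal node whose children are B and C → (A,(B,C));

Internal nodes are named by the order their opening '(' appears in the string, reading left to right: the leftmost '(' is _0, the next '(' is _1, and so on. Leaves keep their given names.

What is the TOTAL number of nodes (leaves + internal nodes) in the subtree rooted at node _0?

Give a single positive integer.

Answer: 13

Derivation:
Newick: (H,((A,U),(S,R,B,Q),X,M));
Locate _0: it is the '(' at position 0 (the 1st '(' reading left to right).
Query: subtree rooted at _0
_0: subtree_size = 1 + 12
  H: subtree_size = 1 + 0
  _1: subtree_size = 1 + 10
    _2: subtree_size = 1 + 2
      A: subtree_size = 1 + 0
      U: subtree_size = 1 + 0
    _3: subtree_size = 1 + 4
      S: subtree_size = 1 + 0
      R: subtree_size = 1 + 0
      B: subtree_size = 1 + 0
      Q: subtree_size = 1 + 0
    X: subtree_size = 1 + 0
    M: subtree_size = 1 + 0
Total subtree size of _0: 13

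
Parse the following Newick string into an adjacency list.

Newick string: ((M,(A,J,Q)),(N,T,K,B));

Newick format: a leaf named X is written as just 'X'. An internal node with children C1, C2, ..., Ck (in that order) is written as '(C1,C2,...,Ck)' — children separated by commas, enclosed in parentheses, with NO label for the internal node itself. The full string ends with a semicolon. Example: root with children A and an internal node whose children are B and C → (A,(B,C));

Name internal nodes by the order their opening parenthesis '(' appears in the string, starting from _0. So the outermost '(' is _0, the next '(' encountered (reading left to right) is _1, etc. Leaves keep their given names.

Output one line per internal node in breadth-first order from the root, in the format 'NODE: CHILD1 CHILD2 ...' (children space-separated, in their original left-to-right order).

Input: ((M,(A,J,Q)),(N,T,K,B));
Scanning left-to-right, naming '(' by encounter order:
  pos 0: '(' -> open internal node _0 (depth 1)
  pos 1: '(' -> open internal node _1 (depth 2)
  pos 4: '(' -> open internal node _2 (depth 3)
  pos 10: ')' -> close internal node _2 (now at depth 2)
  pos 11: ')' -> close internal node _1 (now at depth 1)
  pos 13: '(' -> open internal node _3 (depth 2)
  pos 21: ')' -> close internal node _3 (now at depth 1)
  pos 22: ')' -> close internal node _0 (now at depth 0)
Total internal nodes: 4
BFS adjacency from root:
  _0: _1 _3
  _1: M _2
  _3: N T K B
  _2: A J Q

Answer: _0: _1 _3
_1: M _2
_3: N T K B
_2: A J Q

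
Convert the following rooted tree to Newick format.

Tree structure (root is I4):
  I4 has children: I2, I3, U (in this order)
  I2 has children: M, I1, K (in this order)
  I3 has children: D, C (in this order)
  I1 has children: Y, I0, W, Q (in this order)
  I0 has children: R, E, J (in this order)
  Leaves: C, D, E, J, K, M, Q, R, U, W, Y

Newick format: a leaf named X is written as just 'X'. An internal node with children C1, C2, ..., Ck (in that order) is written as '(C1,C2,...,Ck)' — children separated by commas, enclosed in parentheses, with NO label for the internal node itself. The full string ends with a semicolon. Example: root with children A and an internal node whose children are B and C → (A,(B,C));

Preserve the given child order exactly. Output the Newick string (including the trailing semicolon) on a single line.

Answer: ((M,(Y,(R,E,J),W,Q),K),(D,C),U);

Derivation:
internal I4 with children ['I2', 'I3', 'U']
  internal I2 with children ['M', 'I1', 'K']
    leaf 'M' → 'M'
    internal I1 with children ['Y', 'I0', 'W', 'Q']
      leaf 'Y' → 'Y'
      internal I0 with children ['R', 'E', 'J']
        leaf 'R' → 'R'
        leaf 'E' → 'E'
        leaf 'J' → 'J'
      → '(R,E,J)'
      leaf 'W' → 'W'
      leaf 'Q' → 'Q'
    → '(Y,(R,E,J),W,Q)'
    leaf 'K' → 'K'
  → '(M,(Y,(R,E,J),W,Q),K)'
  internal I3 with children ['D', 'C']
    leaf 'D' → 'D'
    leaf 'C' → 'C'
  → '(D,C)'
  leaf 'U' → 'U'
→ '((M,(Y,(R,E,J),W,Q),K),(D,C),U)'
Final: ((M,(Y,(R,E,J),W,Q),K),(D,C),U);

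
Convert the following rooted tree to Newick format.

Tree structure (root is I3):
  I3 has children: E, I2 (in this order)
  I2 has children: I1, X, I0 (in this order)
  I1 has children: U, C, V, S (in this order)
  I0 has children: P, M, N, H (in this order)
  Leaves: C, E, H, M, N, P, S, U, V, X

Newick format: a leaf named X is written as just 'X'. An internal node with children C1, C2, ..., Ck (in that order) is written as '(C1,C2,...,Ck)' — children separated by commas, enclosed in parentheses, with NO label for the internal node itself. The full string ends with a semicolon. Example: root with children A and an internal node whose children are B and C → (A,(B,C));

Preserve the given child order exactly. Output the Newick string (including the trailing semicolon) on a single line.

internal I3 with children ['E', 'I2']
  leaf 'E' → 'E'
  internal I2 with children ['I1', 'X', 'I0']
    internal I1 with children ['U', 'C', 'V', 'S']
      leaf 'U' → 'U'
      leaf 'C' → 'C'
      leaf 'V' → 'V'
      leaf 'S' → 'S'
    → '(U,C,V,S)'
    leaf 'X' → 'X'
    internal I0 with children ['P', 'M', 'N', 'H']
      leaf 'P' → 'P'
      leaf 'M' → 'M'
      leaf 'N' → 'N'
      leaf 'H' → 'H'
    → '(P,M,N,H)'
  → '((U,C,V,S),X,(P,M,N,H))'
→ '(E,((U,C,V,S),X,(P,M,N,H)))'
Final: (E,((U,C,V,S),X,(P,M,N,H)));

Answer: (E,((U,C,V,S),X,(P,M,N,H)));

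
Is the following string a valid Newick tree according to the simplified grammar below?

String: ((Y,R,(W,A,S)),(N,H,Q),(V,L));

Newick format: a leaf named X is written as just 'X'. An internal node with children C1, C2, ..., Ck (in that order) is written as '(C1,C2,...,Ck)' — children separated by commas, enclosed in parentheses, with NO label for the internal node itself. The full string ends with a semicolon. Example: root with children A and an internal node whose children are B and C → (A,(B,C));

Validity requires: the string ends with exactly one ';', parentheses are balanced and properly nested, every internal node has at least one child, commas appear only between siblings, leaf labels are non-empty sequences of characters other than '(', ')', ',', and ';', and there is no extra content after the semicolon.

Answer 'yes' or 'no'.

Input: ((Y,R,(W,A,S)),(N,H,Q),(V,L));
Paren balance: 5 '(' vs 5 ')' OK
Ends with single ';': True
Full parse: OK
Valid: True

Answer: yes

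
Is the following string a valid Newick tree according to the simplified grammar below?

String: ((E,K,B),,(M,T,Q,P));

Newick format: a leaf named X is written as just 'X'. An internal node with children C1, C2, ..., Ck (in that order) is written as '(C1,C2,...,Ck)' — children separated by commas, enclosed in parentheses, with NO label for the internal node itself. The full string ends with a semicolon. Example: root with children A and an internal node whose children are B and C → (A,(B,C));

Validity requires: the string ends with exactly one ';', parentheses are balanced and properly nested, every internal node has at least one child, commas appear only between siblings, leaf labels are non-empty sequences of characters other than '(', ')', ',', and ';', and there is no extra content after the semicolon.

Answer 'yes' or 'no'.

Input: ((E,K,B),,(M,T,Q,P));
Paren balance: 3 '(' vs 3 ')' OK
Ends with single ';': True
Full parse: FAILS (empty leaf label at pos 9)
Valid: False

Answer: no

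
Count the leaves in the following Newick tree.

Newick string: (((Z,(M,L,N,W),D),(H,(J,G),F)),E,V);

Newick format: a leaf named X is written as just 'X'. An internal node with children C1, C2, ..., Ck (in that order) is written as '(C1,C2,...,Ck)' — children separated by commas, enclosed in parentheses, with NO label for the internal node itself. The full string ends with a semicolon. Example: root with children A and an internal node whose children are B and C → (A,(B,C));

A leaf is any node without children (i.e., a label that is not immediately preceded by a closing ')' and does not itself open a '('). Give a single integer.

Newick: (((Z,(M,L,N,W),D),(H,(J,G),F)),E,V);
Scan left-to-right; a leaf is any maximal label run not followed by '(':
  pos 3: leaf 'Z' → count = 1
  pos 6: leaf 'M' → count = 2
  pos 8: leaf 'L' → count = 3
  pos 10: leaf 'N' → count = 4
  pos 12: leaf 'W' → count = 5
  pos 15: leaf 'D' → count = 6
  pos 19: leaf 'H' → count = 7
  pos 22: leaf 'J' → count = 8
  pos 24: leaf 'G' → count = 9
  pos 27: leaf 'F' → count = 10
  pos 31: leaf 'E' → count = 11
  pos 33: leaf 'V' → count = 12
Total leaves: 12

Answer: 12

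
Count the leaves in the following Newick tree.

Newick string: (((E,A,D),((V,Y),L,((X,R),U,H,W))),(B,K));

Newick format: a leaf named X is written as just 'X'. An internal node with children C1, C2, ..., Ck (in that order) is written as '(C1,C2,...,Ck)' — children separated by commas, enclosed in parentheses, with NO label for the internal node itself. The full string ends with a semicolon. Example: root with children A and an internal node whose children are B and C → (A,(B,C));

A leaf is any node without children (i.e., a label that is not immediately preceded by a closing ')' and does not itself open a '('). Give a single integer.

Answer: 13

Derivation:
Newick: (((E,A,D),((V,Y),L,((X,R),U,H,W))),(B,K));
Scan left-to-right; a leaf is any maximal label run not followed by '(':
  pos 3: leaf 'E' → count = 1
  pos 5: leaf 'A' → count = 2
  pos 7: leaf 'D' → count = 3
  pos 12: leaf 'V' → count = 4
  pos 14: leaf 'Y' → count = 5
  pos 17: leaf 'L' → count = 6
  pos 21: leaf 'X' → count = 7
  pos 23: leaf 'R' → count = 8
  pos 26: leaf 'U' → count = 9
  pos 28: leaf 'H' → count = 10
  pos 30: leaf 'W' → count = 11
  pos 36: leaf 'B' → count = 12
  pos 38: leaf 'K' → count = 13
Total leaves: 13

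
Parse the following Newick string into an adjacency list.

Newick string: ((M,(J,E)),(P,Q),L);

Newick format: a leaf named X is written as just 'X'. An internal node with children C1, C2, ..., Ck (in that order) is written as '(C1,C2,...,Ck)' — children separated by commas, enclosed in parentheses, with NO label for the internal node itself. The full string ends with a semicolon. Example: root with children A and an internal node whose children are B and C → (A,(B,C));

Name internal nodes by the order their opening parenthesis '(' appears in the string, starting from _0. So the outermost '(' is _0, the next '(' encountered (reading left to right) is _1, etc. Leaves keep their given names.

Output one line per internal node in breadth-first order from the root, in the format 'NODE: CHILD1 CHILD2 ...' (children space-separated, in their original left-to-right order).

Input: ((M,(J,E)),(P,Q),L);
Scanning left-to-right, naming '(' by encounter order:
  pos 0: '(' -> open internal node _0 (depth 1)
  pos 1: '(' -> open internal node _1 (depth 2)
  pos 4: '(' -> open internal node _2 (depth 3)
  pos 8: ')' -> close internal node _2 (now at depth 2)
  pos 9: ')' -> close internal node _1 (now at depth 1)
  pos 11: '(' -> open internal node _3 (depth 2)
  pos 15: ')' -> close internal node _3 (now at depth 1)
  pos 18: ')' -> close internal node _0 (now at depth 0)
Total internal nodes: 4
BFS adjacency from root:
  _0: _1 _3 L
  _1: M _2
  _3: P Q
  _2: J E

Answer: _0: _1 _3 L
_1: M _2
_3: P Q
_2: J E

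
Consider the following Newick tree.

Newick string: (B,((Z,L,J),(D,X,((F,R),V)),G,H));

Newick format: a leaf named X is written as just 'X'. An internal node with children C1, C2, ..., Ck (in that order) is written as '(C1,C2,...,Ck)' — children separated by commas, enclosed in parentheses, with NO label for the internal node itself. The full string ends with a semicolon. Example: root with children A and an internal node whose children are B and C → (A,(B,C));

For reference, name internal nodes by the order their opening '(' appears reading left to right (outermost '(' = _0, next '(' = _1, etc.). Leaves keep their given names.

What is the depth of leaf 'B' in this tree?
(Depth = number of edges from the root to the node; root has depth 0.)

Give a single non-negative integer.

Newick: (B,((Z,L,J),(D,X,((F,R),V)),G,H));
Naming internals by '(' encounter order: outermost '(' = _0, next = _1, ...
Query node: B
Path from root: _0 -> B
Depth of B: 1 (number of edges from root)

Answer: 1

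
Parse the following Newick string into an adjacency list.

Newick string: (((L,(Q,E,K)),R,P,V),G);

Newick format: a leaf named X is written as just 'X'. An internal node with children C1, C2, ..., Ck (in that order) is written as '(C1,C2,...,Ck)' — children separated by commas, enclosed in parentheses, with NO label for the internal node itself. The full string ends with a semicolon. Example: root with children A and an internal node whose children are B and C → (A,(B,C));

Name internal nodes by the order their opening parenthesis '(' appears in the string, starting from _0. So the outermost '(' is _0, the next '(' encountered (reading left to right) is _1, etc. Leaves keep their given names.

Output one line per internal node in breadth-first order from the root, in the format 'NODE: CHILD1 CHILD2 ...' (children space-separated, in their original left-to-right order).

Input: (((L,(Q,E,K)),R,P,V),G);
Scanning left-to-right, naming '(' by encounter order:
  pos 0: '(' -> open internal node _0 (depth 1)
  pos 1: '(' -> open internal node _1 (depth 2)
  pos 2: '(' -> open internal node _2 (depth 3)
  pos 5: '(' -> open internal node _3 (depth 4)
  pos 11: ')' -> close internal node _3 (now at depth 3)
  pos 12: ')' -> close internal node _2 (now at depth 2)
  pos 19: ')' -> close internal node _1 (now at depth 1)
  pos 22: ')' -> close internal node _0 (now at depth 0)
Total internal nodes: 4
BFS adjacency from root:
  _0: _1 G
  _1: _2 R P V
  _2: L _3
  _3: Q E K

Answer: _0: _1 G
_1: _2 R P V
_2: L _3
_3: Q E K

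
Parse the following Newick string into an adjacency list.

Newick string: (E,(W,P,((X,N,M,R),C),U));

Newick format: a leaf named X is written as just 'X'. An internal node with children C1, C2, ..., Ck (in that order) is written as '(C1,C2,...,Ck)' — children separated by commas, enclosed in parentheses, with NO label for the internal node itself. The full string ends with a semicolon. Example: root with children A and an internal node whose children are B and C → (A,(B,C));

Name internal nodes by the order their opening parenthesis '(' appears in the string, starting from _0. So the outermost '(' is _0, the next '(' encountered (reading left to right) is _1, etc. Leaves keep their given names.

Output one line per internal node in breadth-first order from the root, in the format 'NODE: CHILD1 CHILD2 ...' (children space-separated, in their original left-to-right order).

Answer: _0: E _1
_1: W P _2 U
_2: _3 C
_3: X N M R

Derivation:
Input: (E,(W,P,((X,N,M,R),C),U));
Scanning left-to-right, naming '(' by encounter order:
  pos 0: '(' -> open internal node _0 (depth 1)
  pos 3: '(' -> open internal node _1 (depth 2)
  pos 8: '(' -> open internal node _2 (depth 3)
  pos 9: '(' -> open internal node _3 (depth 4)
  pos 17: ')' -> close internal node _3 (now at depth 3)
  pos 20: ')' -> close internal node _2 (now at depth 2)
  pos 23: ')' -> close internal node _1 (now at depth 1)
  pos 24: ')' -> close internal node _0 (now at depth 0)
Total internal nodes: 4
BFS adjacency from root:
  _0: E _1
  _1: W P _2 U
  _2: _3 C
  _3: X N M R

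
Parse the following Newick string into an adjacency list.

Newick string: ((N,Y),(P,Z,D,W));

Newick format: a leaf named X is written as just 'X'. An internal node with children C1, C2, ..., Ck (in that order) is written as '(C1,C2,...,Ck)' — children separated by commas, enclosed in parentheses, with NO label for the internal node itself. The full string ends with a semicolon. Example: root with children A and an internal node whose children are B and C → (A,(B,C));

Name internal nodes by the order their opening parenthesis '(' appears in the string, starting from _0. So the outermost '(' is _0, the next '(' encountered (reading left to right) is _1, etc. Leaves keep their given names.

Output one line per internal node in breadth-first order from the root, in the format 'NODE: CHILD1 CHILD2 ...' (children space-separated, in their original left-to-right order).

Answer: _0: _1 _2
_1: N Y
_2: P Z D W

Derivation:
Input: ((N,Y),(P,Z,D,W));
Scanning left-to-right, naming '(' by encounter order:
  pos 0: '(' -> open internal node _0 (depth 1)
  pos 1: '(' -> open internal node _1 (depth 2)
  pos 5: ')' -> close internal node _1 (now at depth 1)
  pos 7: '(' -> open internal node _2 (depth 2)
  pos 15: ')' -> close internal node _2 (now at depth 1)
  pos 16: ')' -> close internal node _0 (now at depth 0)
Total internal nodes: 3
BFS adjacency from root:
  _0: _1 _2
  _1: N Y
  _2: P Z D W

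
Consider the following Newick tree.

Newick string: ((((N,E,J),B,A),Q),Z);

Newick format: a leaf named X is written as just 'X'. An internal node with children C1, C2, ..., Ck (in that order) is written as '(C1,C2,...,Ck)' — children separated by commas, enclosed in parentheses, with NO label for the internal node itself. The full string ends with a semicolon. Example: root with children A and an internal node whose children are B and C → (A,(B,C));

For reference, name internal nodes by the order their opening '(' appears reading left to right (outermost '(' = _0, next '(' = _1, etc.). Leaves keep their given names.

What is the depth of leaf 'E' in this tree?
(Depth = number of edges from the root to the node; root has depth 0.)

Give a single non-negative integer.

Newick: ((((N,E,J),B,A),Q),Z);
Naming internals by '(' encounter order: outermost '(' = _0, next = _1, ...
Query node: E
Path from root: _0 -> _1 -> _2 -> _3 -> E
Depth of E: 4 (number of edges from root)

Answer: 4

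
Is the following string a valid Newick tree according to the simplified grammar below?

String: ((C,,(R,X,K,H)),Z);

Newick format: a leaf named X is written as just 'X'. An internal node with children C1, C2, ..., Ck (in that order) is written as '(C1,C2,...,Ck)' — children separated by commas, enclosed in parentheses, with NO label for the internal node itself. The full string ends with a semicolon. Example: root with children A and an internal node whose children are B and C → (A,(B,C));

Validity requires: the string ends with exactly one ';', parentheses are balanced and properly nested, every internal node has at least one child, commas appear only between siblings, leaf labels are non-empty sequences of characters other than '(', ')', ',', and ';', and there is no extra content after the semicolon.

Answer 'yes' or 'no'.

Answer: no

Derivation:
Input: ((C,,(R,X,K,H)),Z);
Paren balance: 3 '(' vs 3 ')' OK
Ends with single ';': True
Full parse: FAILS (empty leaf label at pos 4)
Valid: False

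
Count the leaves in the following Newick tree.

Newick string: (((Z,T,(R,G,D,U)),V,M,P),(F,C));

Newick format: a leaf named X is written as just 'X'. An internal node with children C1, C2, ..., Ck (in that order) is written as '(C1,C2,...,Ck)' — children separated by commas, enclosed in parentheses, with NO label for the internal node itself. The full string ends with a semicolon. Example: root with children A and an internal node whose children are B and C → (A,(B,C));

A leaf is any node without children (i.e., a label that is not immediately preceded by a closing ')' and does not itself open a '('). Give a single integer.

Answer: 11

Derivation:
Newick: (((Z,T,(R,G,D,U)),V,M,P),(F,C));
Scan left-to-right; a leaf is any maximal label run not followed by '(':
  pos 3: leaf 'Z' → count = 1
  pos 5: leaf 'T' → count = 2
  pos 8: leaf 'R' → count = 3
  pos 10: leaf 'G' → count = 4
  pos 12: leaf 'D' → count = 5
  pos 14: leaf 'U' → count = 6
  pos 18: leaf 'V' → count = 7
  pos 20: leaf 'M' → count = 8
  pos 22: leaf 'P' → count = 9
  pos 26: leaf 'F' → count = 10
  pos 28: leaf 'C' → count = 11
Total leaves: 11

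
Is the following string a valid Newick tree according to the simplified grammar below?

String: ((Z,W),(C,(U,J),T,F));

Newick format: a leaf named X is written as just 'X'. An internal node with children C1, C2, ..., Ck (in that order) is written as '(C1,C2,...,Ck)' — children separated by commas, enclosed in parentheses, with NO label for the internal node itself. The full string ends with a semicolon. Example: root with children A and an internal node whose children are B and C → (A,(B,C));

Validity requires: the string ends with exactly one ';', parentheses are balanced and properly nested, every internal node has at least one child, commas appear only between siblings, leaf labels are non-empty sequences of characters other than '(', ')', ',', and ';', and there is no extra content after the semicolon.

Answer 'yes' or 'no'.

Answer: yes

Derivation:
Input: ((Z,W),(C,(U,J),T,F));
Paren balance: 4 '(' vs 4 ')' OK
Ends with single ';': True
Full parse: OK
Valid: True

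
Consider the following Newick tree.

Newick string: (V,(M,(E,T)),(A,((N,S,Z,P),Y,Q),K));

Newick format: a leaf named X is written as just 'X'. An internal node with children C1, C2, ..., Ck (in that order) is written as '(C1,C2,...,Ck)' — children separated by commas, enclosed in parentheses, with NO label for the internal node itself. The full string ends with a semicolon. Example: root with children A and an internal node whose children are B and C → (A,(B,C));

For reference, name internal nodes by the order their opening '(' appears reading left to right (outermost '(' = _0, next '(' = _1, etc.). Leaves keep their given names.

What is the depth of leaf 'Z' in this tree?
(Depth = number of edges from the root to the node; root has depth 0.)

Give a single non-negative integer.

Newick: (V,(M,(E,T)),(A,((N,S,Z,P),Y,Q),K));
Naming internals by '(' encounter order: outermost '(' = _0, next = _1, ...
Query node: Z
Path from root: _0 -> _3 -> _4 -> _5 -> Z
Depth of Z: 4 (number of edges from root)

Answer: 4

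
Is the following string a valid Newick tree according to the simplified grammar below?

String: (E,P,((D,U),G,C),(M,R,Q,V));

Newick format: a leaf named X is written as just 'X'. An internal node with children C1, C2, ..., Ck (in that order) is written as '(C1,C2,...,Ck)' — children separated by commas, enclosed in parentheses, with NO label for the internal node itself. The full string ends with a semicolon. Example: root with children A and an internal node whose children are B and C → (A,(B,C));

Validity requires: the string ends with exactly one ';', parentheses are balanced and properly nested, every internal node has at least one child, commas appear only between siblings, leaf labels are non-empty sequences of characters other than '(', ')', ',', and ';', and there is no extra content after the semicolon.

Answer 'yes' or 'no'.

Answer: yes

Derivation:
Input: (E,P,((D,U),G,C),(M,R,Q,V));
Paren balance: 4 '(' vs 4 ')' OK
Ends with single ';': True
Full parse: OK
Valid: True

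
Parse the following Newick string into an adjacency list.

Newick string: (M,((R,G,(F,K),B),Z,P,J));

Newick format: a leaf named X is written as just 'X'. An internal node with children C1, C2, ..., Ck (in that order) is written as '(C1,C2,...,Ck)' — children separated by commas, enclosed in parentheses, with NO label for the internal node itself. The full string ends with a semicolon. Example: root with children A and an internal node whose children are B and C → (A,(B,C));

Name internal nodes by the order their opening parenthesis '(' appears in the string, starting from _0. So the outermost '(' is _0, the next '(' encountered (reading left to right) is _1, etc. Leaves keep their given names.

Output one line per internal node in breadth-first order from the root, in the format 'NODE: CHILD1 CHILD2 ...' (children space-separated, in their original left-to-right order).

Answer: _0: M _1
_1: _2 Z P J
_2: R G _3 B
_3: F K

Derivation:
Input: (M,((R,G,(F,K),B),Z,P,J));
Scanning left-to-right, naming '(' by encounter order:
  pos 0: '(' -> open internal node _0 (depth 1)
  pos 3: '(' -> open internal node _1 (depth 2)
  pos 4: '(' -> open internal node _2 (depth 3)
  pos 9: '(' -> open internal node _3 (depth 4)
  pos 13: ')' -> close internal node _3 (now at depth 3)
  pos 16: ')' -> close internal node _2 (now at depth 2)
  pos 23: ')' -> close internal node _1 (now at depth 1)
  pos 24: ')' -> close internal node _0 (now at depth 0)
Total internal nodes: 4
BFS adjacency from root:
  _0: M _1
  _1: _2 Z P J
  _2: R G _3 B
  _3: F K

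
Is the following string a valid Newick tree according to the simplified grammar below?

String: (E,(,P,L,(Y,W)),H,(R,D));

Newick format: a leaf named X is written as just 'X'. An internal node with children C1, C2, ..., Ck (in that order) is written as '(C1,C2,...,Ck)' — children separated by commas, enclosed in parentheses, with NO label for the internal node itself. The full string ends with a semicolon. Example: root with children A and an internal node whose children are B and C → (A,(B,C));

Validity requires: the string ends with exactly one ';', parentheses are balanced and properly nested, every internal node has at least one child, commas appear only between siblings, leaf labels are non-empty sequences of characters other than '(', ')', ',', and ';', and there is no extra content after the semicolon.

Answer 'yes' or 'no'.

Input: (E,(,P,L,(Y,W)),H,(R,D));
Paren balance: 4 '(' vs 4 ')' OK
Ends with single ';': True
Full parse: FAILS (empty leaf label at pos 4)
Valid: False

Answer: no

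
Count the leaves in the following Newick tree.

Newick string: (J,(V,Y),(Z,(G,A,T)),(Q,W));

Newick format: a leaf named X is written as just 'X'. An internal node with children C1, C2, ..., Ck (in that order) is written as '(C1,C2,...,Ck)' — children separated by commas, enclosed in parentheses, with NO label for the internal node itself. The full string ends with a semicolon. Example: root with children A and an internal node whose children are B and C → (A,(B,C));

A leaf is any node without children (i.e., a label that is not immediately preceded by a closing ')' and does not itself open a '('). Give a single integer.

Newick: (J,(V,Y),(Z,(G,A,T)),(Q,W));
Scan left-to-right; a leaf is any maximal label run not followed by '(':
  pos 1: leaf 'J' → count = 1
  pos 4: leaf 'V' → count = 2
  pos 6: leaf 'Y' → count = 3
  pos 10: leaf 'Z' → count = 4
  pos 13: leaf 'G' → count = 5
  pos 15: leaf 'A' → count = 6
  pos 17: leaf 'T' → count = 7
  pos 22: leaf 'Q' → count = 8
  pos 24: leaf 'W' → count = 9
Total leaves: 9

Answer: 9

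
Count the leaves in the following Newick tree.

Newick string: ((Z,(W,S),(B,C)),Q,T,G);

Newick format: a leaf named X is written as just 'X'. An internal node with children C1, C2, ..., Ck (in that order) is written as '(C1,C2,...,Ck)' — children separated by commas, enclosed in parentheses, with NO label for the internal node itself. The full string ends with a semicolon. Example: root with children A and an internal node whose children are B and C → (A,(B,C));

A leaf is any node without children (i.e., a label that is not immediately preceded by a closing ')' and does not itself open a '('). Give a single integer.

Answer: 8

Derivation:
Newick: ((Z,(W,S),(B,C)),Q,T,G);
Scan left-to-right; a leaf is any maximal label run not followed by '(':
  pos 2: leaf 'Z' → count = 1
  pos 5: leaf 'W' → count = 2
  pos 7: leaf 'S' → count = 3
  pos 11: leaf 'B' → count = 4
  pos 13: leaf 'C' → count = 5
  pos 17: leaf 'Q' → count = 6
  pos 19: leaf 'T' → count = 7
  pos 21: leaf 'G' → count = 8
Total leaves: 8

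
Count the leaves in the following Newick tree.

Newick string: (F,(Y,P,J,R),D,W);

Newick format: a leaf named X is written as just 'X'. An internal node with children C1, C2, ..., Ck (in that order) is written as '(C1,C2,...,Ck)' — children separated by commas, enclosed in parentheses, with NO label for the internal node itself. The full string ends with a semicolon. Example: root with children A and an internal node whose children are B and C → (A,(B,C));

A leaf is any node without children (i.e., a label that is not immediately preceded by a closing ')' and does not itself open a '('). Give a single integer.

Answer: 7

Derivation:
Newick: (F,(Y,P,J,R),D,W);
Scan left-to-right; a leaf is any maximal label run not followed by '(':
  pos 1: leaf 'F' → count = 1
  pos 4: leaf 'Y' → count = 2
  pos 6: leaf 'P' → count = 3
  pos 8: leaf 'J' → count = 4
  pos 10: leaf 'R' → count = 5
  pos 13: leaf 'D' → count = 6
  pos 15: leaf 'W' → count = 7
Total leaves: 7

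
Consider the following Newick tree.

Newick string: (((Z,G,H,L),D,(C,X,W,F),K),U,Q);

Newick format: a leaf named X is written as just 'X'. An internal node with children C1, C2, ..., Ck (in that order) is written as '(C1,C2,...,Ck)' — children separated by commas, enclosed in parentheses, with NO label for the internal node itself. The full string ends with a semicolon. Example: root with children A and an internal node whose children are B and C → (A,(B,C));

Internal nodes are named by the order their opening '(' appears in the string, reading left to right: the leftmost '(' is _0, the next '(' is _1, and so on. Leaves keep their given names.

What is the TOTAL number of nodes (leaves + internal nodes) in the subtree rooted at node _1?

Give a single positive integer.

Answer: 13

Derivation:
Newick: (((Z,G,H,L),D,(C,X,W,F),K),U,Q);
Locate _1: it is the '(' at position 1 (the 2nd '(' reading left to right).
Query: subtree rooted at _1
_1: subtree_size = 1 + 12
  _2: subtree_size = 1 + 4
    Z: subtree_size = 1 + 0
    G: subtree_size = 1 + 0
    H: subtree_size = 1 + 0
    L: subtree_size = 1 + 0
  D: subtree_size = 1 + 0
  _3: subtree_size = 1 + 4
    C: subtree_size = 1 + 0
    X: subtree_size = 1 + 0
    W: subtree_size = 1 + 0
    F: subtree_size = 1 + 0
  K: subtree_size = 1 + 0
Total subtree size of _1: 13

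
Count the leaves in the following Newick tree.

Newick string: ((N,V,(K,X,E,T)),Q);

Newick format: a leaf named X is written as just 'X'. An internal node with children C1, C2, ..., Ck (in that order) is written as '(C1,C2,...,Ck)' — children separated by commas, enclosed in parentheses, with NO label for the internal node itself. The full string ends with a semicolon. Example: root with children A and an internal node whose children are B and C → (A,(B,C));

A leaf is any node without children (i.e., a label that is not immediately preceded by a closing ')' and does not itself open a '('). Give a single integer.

Newick: ((N,V,(K,X,E,T)),Q);
Scan left-to-right; a leaf is any maximal label run not followed by '(':
  pos 2: leaf 'N' → count = 1
  pos 4: leaf 'V' → count = 2
  pos 7: leaf 'K' → count = 3
  pos 9: leaf 'X' → count = 4
  pos 11: leaf 'E' → count = 5
  pos 13: leaf 'T' → count = 6
  pos 17: leaf 'Q' → count = 7
Total leaves: 7

Answer: 7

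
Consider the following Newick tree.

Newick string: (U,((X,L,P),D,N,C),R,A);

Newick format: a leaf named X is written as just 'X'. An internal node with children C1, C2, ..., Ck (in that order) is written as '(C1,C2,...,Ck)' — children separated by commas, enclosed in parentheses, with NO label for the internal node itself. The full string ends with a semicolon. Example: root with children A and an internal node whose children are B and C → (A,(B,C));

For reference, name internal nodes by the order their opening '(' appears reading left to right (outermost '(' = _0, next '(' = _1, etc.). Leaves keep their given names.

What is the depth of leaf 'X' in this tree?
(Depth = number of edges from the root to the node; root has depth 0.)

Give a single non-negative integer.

Newick: (U,((X,L,P),D,N,C),R,A);
Naming internals by '(' encounter order: outermost '(' = _0, next = _1, ...
Query node: X
Path from root: _0 -> _1 -> _2 -> X
Depth of X: 3 (number of edges from root)

Answer: 3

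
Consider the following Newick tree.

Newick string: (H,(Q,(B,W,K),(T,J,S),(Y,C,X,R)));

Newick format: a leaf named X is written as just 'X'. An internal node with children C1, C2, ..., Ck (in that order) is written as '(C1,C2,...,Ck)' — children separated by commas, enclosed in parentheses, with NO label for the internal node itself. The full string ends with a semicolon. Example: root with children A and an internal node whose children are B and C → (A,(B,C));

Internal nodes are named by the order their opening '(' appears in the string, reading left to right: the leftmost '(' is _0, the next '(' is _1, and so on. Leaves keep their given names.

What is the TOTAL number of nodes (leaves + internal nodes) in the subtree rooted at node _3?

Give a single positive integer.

Newick: (H,(Q,(B,W,K),(T,J,S),(Y,C,X,R)));
Locate _3: it is the '(' at position 14 (the 4th '(' reading left to right).
Query: subtree rooted at _3
_3: subtree_size = 1 + 3
  T: subtree_size = 1 + 0
  J: subtree_size = 1 + 0
  S: subtree_size = 1 + 0
Total subtree size of _3: 4

Answer: 4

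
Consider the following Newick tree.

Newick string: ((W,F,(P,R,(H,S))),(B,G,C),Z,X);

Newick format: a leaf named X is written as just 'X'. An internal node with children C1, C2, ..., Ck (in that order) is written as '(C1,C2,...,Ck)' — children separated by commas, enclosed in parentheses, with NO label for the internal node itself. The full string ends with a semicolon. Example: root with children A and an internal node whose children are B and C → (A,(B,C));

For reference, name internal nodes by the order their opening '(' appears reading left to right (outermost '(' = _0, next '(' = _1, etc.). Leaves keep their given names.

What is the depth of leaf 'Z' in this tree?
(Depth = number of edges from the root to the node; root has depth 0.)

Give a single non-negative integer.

Newick: ((W,F,(P,R,(H,S))),(B,G,C),Z,X);
Naming internals by '(' encounter order: outermost '(' = _0, next = _1, ...
Query node: Z
Path from root: _0 -> Z
Depth of Z: 1 (number of edges from root)

Answer: 1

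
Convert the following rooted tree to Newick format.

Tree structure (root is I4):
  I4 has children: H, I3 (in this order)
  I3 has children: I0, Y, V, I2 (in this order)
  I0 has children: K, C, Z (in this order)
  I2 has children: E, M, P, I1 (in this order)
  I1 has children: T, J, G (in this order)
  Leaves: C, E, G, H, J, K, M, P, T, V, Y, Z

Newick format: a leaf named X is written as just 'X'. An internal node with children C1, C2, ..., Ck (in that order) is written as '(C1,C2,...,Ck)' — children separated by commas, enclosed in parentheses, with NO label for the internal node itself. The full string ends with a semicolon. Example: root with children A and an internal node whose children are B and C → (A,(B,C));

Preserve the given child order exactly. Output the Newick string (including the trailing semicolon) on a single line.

Answer: (H,((K,C,Z),Y,V,(E,M,P,(T,J,G))));

Derivation:
internal I4 with children ['H', 'I3']
  leaf 'H' → 'H'
  internal I3 with children ['I0', 'Y', 'V', 'I2']
    internal I0 with children ['K', 'C', 'Z']
      leaf 'K' → 'K'
      leaf 'C' → 'C'
      leaf 'Z' → 'Z'
    → '(K,C,Z)'
    leaf 'Y' → 'Y'
    leaf 'V' → 'V'
    internal I2 with children ['E', 'M', 'P', 'I1']
      leaf 'E' → 'E'
      leaf 'M' → 'M'
      leaf 'P' → 'P'
      internal I1 with children ['T', 'J', 'G']
        leaf 'T' → 'T'
        leaf 'J' → 'J'
        leaf 'G' → 'G'
      → '(T,J,G)'
    → '(E,M,P,(T,J,G))'
  → '((K,C,Z),Y,V,(E,M,P,(T,J,G)))'
→ '(H,((K,C,Z),Y,V,(E,M,P,(T,J,G))))'
Final: (H,((K,C,Z),Y,V,(E,M,P,(T,J,G))));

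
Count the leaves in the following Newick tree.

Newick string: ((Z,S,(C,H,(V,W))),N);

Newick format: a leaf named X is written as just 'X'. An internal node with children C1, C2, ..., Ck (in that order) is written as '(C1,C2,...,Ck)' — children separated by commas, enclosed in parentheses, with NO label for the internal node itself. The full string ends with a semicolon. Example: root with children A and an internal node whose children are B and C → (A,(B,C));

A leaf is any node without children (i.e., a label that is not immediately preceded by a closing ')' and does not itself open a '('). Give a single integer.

Newick: ((Z,S,(C,H,(V,W))),N);
Scan left-to-right; a leaf is any maximal label run not followed by '(':
  pos 2: leaf 'Z' → count = 1
  pos 4: leaf 'S' → count = 2
  pos 7: leaf 'C' → count = 3
  pos 9: leaf 'H' → count = 4
  pos 12: leaf 'V' → count = 5
  pos 14: leaf 'W' → count = 6
  pos 19: leaf 'N' → count = 7
Total leaves: 7

Answer: 7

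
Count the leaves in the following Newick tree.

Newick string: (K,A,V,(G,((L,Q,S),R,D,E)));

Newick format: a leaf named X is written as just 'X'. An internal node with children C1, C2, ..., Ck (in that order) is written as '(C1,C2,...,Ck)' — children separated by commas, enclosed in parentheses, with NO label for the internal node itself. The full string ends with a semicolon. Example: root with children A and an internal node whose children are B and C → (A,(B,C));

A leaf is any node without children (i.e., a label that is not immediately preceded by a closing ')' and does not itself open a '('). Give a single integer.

Newick: (K,A,V,(G,((L,Q,S),R,D,E)));
Scan left-to-right; a leaf is any maximal label run not followed by '(':
  pos 1: leaf 'K' → count = 1
  pos 3: leaf 'A' → count = 2
  pos 5: leaf 'V' → count = 3
  pos 8: leaf 'G' → count = 4
  pos 12: leaf 'L' → count = 5
  pos 14: leaf 'Q' → count = 6
  pos 16: leaf 'S' → count = 7
  pos 19: leaf 'R' → count = 8
  pos 21: leaf 'D' → count = 9
  pos 23: leaf 'E' → count = 10
Total leaves: 10

Answer: 10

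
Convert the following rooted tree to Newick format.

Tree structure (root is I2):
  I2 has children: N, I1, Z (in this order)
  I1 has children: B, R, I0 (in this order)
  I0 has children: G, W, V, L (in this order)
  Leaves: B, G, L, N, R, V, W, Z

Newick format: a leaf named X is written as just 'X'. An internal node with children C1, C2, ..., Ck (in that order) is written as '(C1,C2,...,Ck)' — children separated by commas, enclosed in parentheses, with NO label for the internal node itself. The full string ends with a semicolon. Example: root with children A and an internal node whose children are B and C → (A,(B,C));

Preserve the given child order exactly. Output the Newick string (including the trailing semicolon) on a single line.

internal I2 with children ['N', 'I1', 'Z']
  leaf 'N' → 'N'
  internal I1 with children ['B', 'R', 'I0']
    leaf 'B' → 'B'
    leaf 'R' → 'R'
    internal I0 with children ['G', 'W', 'V', 'L']
      leaf 'G' → 'G'
      leaf 'W' → 'W'
      leaf 'V' → 'V'
      leaf 'L' → 'L'
    → '(G,W,V,L)'
  → '(B,R,(G,W,V,L))'
  leaf 'Z' → 'Z'
→ '(N,(B,R,(G,W,V,L)),Z)'
Final: (N,(B,R,(G,W,V,L)),Z);

Answer: (N,(B,R,(G,W,V,L)),Z);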